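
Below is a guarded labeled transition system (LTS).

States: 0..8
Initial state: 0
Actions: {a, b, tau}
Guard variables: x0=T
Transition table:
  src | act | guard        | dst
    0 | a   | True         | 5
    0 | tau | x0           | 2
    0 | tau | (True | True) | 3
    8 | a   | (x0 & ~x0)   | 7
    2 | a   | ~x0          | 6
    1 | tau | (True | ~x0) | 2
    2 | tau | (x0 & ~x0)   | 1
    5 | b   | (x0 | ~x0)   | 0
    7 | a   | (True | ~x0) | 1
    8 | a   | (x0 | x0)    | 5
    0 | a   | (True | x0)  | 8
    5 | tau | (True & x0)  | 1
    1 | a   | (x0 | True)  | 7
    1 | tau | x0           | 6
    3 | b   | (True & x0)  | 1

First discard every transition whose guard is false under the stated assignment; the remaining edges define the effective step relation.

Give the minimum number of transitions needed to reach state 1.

Answer: 2

Trace:
Layered search for 1:
  L0 = {0}
  L1 = {2,3,5,8}
  L2 = {1}
1 enters at depth 2; path a·tau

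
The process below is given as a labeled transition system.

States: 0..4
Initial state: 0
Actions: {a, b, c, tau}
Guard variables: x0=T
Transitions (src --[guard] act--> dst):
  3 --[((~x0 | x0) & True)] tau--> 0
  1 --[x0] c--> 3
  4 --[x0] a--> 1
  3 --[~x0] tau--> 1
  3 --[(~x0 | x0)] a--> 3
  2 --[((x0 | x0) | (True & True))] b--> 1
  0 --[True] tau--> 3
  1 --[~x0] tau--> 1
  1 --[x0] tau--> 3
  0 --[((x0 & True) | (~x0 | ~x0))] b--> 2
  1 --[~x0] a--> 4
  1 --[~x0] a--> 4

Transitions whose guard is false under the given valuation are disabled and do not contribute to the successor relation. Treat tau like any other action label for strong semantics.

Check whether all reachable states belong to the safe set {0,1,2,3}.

Answer: INVARIANT HOLDS

Analysis:
Allowed set {0,1,2,3}
Reach set: {0,1,2,3}
  0: safe
  1: safe
  2: safe
  3: safe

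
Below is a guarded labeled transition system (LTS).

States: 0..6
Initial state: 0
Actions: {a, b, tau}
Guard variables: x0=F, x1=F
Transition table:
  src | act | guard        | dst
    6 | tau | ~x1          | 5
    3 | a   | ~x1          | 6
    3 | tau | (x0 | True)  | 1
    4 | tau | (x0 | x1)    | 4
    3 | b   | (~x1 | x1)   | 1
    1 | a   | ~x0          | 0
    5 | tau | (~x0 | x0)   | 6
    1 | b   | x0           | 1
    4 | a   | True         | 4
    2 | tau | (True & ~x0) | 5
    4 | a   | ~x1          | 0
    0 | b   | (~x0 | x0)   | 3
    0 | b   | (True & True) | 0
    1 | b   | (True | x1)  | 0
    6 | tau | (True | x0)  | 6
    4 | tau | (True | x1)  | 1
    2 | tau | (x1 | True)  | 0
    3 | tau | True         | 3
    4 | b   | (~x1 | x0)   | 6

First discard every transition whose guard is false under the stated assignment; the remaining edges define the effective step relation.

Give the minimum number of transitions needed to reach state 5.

Breadth-first toward 5:
  depth 0: {0}
  depth 1: {3}
  depth 2: {1,6}
  depth 3: {5}
depth(5)=3, e.g. b·a·tau

Answer: 3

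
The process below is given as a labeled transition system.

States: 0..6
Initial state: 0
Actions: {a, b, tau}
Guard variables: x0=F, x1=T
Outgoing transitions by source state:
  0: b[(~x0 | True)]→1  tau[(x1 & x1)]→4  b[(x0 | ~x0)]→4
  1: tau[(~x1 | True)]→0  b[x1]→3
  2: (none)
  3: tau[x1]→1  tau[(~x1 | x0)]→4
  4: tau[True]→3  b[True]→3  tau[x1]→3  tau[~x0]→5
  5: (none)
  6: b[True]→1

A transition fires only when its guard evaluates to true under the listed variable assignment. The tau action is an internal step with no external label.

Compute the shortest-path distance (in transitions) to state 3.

Layered search for 3:
  Layer 0: {0}
  Layer 1: {1,4}
  Layer 2: {3,5}
first hit 3 at d=2 via b·b

Answer: 2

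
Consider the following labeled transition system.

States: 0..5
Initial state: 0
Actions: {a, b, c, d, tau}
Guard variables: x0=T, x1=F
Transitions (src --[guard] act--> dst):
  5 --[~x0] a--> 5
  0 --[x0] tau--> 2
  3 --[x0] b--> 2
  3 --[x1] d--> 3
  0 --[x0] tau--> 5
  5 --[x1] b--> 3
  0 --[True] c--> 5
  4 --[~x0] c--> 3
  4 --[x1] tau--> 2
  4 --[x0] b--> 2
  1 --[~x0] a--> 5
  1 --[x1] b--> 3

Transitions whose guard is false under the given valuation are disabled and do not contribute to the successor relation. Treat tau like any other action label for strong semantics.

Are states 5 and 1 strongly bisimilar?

Answer: BISIMILAR

Trace:
Refine partition for ~:
  π0 = {{0,1,2,3,4,5}}
  π1 = {{0},{1,2,5},{3,4}}
3 equivalence class(es) (converged in 2)
5∈{1,2,5}, 1∈{1,2,5}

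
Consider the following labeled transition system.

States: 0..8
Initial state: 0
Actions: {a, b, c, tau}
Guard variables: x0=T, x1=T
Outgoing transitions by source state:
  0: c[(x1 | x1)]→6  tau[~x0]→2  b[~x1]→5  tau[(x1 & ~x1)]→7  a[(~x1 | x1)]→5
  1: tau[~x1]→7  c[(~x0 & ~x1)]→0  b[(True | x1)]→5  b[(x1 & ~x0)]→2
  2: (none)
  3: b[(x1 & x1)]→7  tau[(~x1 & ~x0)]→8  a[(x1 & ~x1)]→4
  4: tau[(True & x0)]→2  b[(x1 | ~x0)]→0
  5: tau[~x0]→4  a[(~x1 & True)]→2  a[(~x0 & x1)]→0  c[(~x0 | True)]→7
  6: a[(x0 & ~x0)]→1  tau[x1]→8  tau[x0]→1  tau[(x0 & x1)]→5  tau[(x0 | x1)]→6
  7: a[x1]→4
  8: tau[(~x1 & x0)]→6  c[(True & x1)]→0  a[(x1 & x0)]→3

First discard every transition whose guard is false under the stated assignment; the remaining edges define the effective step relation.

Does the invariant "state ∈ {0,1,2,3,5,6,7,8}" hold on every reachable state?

Inv-set: {0,1,2,3,5,6,7,8}
Reachable = {0,1,2,3,4,5,6,7,8}
  0: ✓
  1: ✓
  2: ✓
  3: ✓
  4: VIOLATES
  5: ✓
  6: ✓
  7: ✓
  8: ✓
witness against invariant: a·c·a → 4

Answer: INVARIANT VIOLATED at state 4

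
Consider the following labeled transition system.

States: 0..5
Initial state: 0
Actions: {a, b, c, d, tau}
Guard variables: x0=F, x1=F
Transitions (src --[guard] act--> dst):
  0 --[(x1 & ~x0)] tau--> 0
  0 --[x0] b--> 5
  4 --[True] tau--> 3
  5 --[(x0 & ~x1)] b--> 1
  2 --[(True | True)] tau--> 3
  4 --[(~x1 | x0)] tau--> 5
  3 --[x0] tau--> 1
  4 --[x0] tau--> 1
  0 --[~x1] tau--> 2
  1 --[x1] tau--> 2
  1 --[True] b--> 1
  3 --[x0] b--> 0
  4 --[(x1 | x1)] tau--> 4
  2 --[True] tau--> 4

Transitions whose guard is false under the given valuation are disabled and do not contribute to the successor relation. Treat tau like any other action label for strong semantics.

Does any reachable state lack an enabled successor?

Answer: DEADLOCK at state 3

Analysis:
Reachable = {0,2,3,4,5}
  0: tau→2  [deg 1]
  2: tau→3  tau→4  [deg 2]
  3: ∅  [STUCK]
  4: tau→3  tau→5  [deg 2]
  5: ∅  [STUCK]
trace reaching 3: tau·tau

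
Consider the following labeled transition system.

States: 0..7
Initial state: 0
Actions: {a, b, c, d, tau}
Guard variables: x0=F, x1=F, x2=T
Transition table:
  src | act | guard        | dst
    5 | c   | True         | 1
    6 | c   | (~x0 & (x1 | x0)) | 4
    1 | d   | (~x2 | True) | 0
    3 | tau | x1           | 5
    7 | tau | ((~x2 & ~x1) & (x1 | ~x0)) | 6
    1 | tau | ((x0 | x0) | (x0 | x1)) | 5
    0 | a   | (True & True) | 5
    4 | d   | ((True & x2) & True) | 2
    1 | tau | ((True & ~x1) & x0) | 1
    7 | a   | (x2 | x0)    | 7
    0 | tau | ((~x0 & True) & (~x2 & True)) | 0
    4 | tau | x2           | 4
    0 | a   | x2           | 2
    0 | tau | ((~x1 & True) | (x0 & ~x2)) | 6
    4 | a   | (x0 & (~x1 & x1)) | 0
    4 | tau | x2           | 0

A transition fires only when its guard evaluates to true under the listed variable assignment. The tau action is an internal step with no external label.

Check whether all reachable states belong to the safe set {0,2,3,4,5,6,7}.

Answer: INVARIANT VIOLATED at state 1

Trace:
Safe = {0,2,3,4,5,6,7}
Reach set: {0,1,2,5,6}
  0: ok
  1: VIOLATES
  2: ok
  5: ok
  6: ok
counterexample path to 1: a·c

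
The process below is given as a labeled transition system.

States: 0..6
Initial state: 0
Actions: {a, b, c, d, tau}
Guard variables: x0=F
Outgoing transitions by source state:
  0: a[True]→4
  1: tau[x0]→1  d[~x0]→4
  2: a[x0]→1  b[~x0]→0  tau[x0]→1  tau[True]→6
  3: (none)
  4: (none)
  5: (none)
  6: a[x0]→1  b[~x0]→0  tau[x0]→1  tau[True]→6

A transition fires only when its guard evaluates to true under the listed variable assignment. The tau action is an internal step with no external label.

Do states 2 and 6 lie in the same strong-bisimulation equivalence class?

Answer: BISIMILAR

Trace:
Bisimulation quotient by refinement:
  P[0] = {{0,1,2,3,4,5,6}}
  P[1] = {{0},{1},{2,6},{3,4,5}}
stable after 2 split(s): 4 block(s)
class of 2: {2,6}; class of 6: {2,6}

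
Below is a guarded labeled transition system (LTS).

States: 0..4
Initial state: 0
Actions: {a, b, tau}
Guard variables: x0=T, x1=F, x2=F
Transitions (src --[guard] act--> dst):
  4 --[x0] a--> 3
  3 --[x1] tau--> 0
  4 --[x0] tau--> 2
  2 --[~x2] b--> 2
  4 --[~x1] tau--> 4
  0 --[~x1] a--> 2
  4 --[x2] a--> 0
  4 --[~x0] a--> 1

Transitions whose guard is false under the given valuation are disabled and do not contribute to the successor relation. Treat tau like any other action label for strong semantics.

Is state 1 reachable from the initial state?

Answer: UNREACHABLE

Analysis:
5 transition(s) survive guard evaluation.
depth 0: {0}
depth 1: {2}  cumulative {0,2}
Reach set: {0,2}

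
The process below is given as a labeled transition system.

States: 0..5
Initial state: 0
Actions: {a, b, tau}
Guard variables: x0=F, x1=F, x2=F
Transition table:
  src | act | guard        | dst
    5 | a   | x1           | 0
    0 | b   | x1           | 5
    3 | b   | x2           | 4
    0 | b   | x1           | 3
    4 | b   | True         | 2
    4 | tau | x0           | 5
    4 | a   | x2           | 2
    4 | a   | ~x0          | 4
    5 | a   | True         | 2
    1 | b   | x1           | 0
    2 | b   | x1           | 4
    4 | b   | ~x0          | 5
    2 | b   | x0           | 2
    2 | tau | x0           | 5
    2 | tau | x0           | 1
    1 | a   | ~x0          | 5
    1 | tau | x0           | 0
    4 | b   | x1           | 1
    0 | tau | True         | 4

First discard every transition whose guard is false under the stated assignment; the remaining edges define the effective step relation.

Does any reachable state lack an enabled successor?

Answer: DEADLOCK at state 2

Analysis:
Reach set: {0,2,4,5}
  0: tau→4  [deg 1]
  2: ∅  [deadlock]
  4: a→4  b→2  b→5  [deg 3]
  5: a→2  [deg 1]
witness 2: tau·b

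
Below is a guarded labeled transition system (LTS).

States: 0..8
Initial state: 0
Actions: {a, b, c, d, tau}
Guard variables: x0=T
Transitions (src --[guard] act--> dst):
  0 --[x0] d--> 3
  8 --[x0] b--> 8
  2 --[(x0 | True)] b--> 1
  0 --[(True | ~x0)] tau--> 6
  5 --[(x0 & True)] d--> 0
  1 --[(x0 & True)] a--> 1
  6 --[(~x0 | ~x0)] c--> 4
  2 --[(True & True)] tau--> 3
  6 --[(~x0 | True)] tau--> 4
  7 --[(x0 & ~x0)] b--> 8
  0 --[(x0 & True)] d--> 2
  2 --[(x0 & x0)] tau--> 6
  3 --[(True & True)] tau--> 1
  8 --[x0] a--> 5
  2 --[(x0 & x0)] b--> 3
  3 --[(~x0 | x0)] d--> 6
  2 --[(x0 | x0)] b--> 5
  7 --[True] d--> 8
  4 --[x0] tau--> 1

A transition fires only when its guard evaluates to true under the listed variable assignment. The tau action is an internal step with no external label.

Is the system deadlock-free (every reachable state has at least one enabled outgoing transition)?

R = {0,1,2,3,4,5,6}
  0: d→2  d→3  tau→6  [3 out]
  1: a→1  [1 out]
  2: b→1  b→3  b→5  tau→3  tau→6  [5 out]
  3: d→6  tau→1  [2 out]
  4: tau→1  [1 out]
  5: d→0  [1 out]
  6: tau→4  [1 out]

Answer: DEADLOCK-FREE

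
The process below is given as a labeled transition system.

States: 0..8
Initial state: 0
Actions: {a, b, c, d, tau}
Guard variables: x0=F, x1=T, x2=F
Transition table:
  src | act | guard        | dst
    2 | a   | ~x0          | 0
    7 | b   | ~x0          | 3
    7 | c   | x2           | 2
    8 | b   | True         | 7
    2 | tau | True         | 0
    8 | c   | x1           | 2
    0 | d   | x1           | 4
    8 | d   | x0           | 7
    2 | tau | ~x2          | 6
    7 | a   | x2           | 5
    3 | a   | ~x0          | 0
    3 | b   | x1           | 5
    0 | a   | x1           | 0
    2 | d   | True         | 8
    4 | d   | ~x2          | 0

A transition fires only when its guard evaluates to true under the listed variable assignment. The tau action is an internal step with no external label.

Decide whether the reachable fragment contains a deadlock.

Answer: DEADLOCK-FREE

Working:
Reach set: {0,4}
  0: a→0  d→4  [2 out]
  4: d→0  [1 out]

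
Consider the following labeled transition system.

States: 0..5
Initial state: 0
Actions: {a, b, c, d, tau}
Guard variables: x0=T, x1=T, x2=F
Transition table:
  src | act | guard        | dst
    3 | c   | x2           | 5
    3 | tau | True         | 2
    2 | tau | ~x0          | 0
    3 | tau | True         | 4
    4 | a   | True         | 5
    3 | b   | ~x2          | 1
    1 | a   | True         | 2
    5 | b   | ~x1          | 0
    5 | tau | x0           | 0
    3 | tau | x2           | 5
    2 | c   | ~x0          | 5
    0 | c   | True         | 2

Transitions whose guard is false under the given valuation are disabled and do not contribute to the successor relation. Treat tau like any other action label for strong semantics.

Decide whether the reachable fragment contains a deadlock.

Answer: DEADLOCK at state 2

Working:
R = {0,2}
  0: c→2  [1 exit(s)]
  2: ∅  [deadlock]
trace reaching 2: c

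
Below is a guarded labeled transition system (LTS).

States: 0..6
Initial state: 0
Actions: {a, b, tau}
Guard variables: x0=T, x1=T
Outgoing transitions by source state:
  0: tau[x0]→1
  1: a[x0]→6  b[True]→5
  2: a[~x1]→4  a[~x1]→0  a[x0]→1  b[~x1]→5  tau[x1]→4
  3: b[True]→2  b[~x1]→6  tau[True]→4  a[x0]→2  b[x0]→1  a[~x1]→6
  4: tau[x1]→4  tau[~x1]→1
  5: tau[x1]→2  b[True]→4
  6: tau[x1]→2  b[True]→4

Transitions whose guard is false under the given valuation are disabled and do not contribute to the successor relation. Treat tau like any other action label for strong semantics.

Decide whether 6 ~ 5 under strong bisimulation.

Bisimulation quotient by refinement:
  P[0] = {{0,1,2,3,4,5,6}}
  P[1] = {{0,4},{1},{2},{3},{5,6}}
  P[2] = {{0},{1},{2},{3},{4},{5,6}}
stable after 3 split(s): 6 block(s)
class of 6: {5,6}; class of 5: {5,6}

Answer: BISIMILAR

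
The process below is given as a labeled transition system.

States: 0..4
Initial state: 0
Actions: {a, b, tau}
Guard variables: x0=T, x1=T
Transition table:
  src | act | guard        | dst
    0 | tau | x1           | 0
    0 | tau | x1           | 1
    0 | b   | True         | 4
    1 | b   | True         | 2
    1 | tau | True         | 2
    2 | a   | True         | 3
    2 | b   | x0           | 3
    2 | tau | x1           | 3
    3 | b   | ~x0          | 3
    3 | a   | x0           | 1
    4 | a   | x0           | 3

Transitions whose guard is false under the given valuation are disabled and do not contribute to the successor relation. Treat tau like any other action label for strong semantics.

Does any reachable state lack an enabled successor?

Reach set: {0,1,2,3,4}
  0: b→4  tau→0  tau→1  [3 exit(s)]
  1: b→2  tau→2  [2 exit(s)]
  2: a→3  b→3  tau→3  [3 exit(s)]
  3: a→1  [1 exit(s)]
  4: a→3  [1 exit(s)]

Answer: DEADLOCK-FREE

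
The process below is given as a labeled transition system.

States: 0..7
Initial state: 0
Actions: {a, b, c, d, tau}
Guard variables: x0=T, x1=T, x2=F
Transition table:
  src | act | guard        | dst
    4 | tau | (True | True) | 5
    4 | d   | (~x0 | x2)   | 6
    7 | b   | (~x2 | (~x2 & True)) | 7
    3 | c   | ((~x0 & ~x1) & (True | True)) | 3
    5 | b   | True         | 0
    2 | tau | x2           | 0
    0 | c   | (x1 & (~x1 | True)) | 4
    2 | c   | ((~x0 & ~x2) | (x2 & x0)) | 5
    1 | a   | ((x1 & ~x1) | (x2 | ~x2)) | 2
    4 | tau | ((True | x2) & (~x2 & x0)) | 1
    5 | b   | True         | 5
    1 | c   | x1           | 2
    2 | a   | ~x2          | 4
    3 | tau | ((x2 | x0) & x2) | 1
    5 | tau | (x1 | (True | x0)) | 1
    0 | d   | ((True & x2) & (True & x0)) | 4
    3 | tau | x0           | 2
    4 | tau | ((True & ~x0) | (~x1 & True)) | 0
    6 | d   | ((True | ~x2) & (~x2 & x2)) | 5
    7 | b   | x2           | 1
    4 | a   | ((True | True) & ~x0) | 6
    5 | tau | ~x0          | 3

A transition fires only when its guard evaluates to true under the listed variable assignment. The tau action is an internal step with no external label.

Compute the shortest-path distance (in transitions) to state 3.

BFS to 3:
  L0 = {0}
  L1 = {4}
  L2 = {1,5}
  L3 = {2}
3 never appears.

Answer: UNREACHABLE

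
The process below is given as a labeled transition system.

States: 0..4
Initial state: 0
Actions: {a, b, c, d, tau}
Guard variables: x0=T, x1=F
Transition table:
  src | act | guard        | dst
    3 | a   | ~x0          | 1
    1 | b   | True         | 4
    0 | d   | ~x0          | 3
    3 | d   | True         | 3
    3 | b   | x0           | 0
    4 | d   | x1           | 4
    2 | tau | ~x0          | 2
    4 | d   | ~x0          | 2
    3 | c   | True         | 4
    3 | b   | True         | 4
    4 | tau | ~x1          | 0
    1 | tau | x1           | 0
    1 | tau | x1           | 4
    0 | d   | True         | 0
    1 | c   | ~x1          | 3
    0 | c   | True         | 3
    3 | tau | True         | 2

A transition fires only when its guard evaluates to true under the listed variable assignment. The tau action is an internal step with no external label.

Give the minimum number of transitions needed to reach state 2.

Answer: 2

Working:
BFS to 2:
  L0 = {0}
  L1 = {3}
  L2 = {2,4}
first hit 2 at d=2 via c·tau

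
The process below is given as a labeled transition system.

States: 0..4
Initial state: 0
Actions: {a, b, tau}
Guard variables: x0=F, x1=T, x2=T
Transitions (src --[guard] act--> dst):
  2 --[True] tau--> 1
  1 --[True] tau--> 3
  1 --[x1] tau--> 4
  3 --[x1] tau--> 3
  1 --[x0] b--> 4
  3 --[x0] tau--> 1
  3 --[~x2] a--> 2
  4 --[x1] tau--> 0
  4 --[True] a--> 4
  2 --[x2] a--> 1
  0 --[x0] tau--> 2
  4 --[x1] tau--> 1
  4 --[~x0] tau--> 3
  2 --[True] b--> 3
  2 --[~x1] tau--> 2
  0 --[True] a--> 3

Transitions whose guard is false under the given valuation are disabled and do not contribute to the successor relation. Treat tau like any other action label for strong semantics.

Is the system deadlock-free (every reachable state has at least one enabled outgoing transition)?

Answer: DEADLOCK-FREE

Analysis:
Reach set: {0,3}
  0: a→3  [1 exit(s)]
  3: tau→3  [1 exit(s)]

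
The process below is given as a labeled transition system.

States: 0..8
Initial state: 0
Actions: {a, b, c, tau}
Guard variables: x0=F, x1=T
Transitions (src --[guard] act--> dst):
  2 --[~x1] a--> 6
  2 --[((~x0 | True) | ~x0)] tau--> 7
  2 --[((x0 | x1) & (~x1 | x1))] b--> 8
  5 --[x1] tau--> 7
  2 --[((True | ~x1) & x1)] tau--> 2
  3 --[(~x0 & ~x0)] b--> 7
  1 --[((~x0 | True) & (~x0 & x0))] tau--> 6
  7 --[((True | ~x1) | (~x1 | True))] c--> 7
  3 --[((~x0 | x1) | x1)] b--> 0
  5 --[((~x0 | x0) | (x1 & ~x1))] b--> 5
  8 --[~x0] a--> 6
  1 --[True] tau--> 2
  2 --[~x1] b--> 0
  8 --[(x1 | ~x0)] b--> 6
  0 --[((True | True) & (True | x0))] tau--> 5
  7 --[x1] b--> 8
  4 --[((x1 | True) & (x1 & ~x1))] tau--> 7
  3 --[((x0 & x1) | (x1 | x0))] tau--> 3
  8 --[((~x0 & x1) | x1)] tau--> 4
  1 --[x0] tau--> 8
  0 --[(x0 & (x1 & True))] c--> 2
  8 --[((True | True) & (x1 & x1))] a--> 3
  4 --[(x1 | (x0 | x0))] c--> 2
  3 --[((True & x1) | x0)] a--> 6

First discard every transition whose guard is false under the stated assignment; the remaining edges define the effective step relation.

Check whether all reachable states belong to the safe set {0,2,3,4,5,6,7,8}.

Answer: INVARIANT HOLDS

Analysis:
Allowed set {0,2,3,4,5,6,7,8}
R = {0,2,3,4,5,6,7,8}
  0: ok
  2: ok
  3: ok
  4: ok
  5: ok
  6: ok
  7: ok
  8: ok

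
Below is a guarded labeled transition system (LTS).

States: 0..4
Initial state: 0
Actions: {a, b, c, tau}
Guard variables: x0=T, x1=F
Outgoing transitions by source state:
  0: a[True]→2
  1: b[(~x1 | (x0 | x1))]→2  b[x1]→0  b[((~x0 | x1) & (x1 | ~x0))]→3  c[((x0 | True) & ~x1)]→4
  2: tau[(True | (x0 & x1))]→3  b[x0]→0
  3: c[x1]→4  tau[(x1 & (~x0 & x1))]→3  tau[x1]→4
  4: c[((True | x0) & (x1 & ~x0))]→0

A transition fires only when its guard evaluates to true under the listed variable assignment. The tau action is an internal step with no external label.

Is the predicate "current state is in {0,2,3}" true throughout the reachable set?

Answer: INVARIANT HOLDS

Analysis:
Safe = {0,2,3}
Reachable = {0,2,3}
  0: ✓
  2: ✓
  3: ✓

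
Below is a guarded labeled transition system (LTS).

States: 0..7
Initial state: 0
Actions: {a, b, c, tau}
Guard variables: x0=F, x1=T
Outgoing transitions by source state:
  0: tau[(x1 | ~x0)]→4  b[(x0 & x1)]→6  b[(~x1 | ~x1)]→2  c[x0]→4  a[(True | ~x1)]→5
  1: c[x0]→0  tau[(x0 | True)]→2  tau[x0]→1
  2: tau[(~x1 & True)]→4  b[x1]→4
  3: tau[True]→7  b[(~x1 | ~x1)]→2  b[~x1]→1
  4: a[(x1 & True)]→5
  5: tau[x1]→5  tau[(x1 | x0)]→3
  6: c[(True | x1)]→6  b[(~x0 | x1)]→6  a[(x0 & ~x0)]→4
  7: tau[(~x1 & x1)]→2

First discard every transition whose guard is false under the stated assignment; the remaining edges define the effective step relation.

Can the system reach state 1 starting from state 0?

Answer: UNREACHABLE

Trace:
Guard filter leaves 10 enabled edge(s).
depth 0: {0}
depth 1: {4,5}  now seen {0,4,5}
depth 2: {3}  now seen {0,3,4,5}
depth 3: {7}  now seen {0,3,4,5,7}
Reach set: {0,3,4,5,7}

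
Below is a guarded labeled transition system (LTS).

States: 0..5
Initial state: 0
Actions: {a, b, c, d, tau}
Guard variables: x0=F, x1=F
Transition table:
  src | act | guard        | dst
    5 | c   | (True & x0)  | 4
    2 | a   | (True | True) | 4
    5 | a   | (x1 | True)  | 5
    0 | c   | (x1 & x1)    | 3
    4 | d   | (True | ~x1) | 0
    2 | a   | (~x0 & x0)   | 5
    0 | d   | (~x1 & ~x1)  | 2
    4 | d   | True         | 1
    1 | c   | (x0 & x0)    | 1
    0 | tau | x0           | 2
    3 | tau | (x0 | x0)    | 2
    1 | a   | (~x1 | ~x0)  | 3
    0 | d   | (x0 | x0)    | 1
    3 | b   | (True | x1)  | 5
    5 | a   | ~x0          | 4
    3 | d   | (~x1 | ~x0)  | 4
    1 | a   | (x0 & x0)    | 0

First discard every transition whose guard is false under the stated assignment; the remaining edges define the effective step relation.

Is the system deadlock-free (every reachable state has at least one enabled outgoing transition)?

Answer: DEADLOCK-FREE

Trace:
R = {0,1,2,3,4,5}
  0: d→2  [deg 1]
  1: a→3  [deg 1]
  2: a→4  [deg 1]
  3: b→5  d→4  [deg 2]
  4: d→0  d→1  [deg 2]
  5: a→4  a→5  [deg 2]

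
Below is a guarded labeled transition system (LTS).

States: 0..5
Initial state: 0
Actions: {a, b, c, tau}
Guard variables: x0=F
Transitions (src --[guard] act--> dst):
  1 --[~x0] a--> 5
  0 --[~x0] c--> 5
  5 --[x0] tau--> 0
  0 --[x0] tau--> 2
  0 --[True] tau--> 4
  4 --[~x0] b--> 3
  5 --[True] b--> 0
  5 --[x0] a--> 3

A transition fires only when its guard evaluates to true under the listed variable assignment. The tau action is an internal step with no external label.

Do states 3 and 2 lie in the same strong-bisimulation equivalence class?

Bisimulation quotient by refinement:
  π0 = {{0,1,2,3,4,5}}
  π1 = {{0},{1},{2,3},{4,5}}
  π2 = {{0},{1},{2,3},{4},{5}}
5 equivalence class(es) (converged in 3)
[3]={2,3}  [2]={2,3}

Answer: BISIMILAR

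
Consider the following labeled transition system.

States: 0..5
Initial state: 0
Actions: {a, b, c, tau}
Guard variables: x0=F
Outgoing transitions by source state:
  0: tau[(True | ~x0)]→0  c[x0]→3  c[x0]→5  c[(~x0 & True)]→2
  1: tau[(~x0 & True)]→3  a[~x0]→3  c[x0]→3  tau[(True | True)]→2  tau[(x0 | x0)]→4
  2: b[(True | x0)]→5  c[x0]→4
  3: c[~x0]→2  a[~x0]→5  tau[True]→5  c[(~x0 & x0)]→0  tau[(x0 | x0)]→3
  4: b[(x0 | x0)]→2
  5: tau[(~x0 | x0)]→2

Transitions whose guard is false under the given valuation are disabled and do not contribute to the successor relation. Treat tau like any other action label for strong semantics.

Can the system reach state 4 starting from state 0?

Guard filter leaves 10 enabled edge(s).
L0 = {0}
L1 = {2}  now seen {0,2}
L2 = {5}  now seen {0,2,5}
Reach set: {0,2,5}

Answer: UNREACHABLE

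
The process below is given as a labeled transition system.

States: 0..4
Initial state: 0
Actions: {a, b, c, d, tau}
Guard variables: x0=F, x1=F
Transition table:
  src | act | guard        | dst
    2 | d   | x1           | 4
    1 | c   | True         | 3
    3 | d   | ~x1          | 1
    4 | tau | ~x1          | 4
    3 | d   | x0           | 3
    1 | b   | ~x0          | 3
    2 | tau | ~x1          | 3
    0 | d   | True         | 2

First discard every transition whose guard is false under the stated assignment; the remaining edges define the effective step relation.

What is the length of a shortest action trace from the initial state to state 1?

Answer: 3

Analysis:
BFS to 1:
  L0 = {0}
  L1 = {2}
  L2 = {3}
  L3 = {1}
1 enters at depth 3; path d·tau·d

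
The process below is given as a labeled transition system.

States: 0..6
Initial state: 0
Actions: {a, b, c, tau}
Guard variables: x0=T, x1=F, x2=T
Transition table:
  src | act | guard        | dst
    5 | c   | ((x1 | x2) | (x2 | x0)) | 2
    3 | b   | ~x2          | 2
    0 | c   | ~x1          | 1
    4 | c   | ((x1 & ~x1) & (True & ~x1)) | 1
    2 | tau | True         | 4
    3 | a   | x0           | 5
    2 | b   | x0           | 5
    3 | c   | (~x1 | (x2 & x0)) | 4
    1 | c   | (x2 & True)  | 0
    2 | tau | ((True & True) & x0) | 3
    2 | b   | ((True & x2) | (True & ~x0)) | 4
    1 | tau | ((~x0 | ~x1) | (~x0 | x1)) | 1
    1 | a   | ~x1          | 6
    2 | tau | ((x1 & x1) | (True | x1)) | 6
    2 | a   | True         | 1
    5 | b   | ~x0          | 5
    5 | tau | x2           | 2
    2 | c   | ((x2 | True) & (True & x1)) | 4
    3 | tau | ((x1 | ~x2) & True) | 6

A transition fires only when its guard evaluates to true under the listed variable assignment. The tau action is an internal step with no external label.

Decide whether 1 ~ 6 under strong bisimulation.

Compute ~ classes (split until stable):
  round 0: {{0,1,2,3,4,5,6}}
  round 1: {{0},{1},{2},{3},{4,6},{5}}
Fixed point at round 2; 6 class(es).
1∈{1}, 6∈{4,6}

Answer: NOT BISIMILAR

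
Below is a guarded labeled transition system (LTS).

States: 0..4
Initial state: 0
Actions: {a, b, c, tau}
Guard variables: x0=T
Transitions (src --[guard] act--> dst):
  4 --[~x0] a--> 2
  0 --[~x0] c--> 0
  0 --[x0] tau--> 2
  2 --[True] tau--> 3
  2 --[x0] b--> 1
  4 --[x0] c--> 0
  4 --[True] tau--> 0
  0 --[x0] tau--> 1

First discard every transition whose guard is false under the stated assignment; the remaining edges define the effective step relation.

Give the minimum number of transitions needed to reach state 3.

Layered search for 3:
  depth 0: {0}
  depth 1: {1,2}
  depth 2: {3}
first hit 3 at d=2 via tau·tau

Answer: 2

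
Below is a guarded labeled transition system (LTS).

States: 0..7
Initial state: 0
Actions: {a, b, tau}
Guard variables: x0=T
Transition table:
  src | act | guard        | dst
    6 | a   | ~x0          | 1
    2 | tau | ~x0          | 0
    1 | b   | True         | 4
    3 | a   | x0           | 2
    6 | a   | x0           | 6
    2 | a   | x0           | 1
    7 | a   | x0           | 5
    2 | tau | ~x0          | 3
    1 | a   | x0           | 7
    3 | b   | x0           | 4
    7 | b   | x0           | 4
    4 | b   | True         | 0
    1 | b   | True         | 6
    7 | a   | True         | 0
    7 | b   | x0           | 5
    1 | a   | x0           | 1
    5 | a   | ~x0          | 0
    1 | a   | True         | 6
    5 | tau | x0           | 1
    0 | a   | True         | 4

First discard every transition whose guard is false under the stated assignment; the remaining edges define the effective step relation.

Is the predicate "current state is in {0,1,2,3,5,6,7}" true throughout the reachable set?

Allowed set {0,1,2,3,5,6,7}
Reach set: {0,4}
  0: safe
  4: ✗ unsafe
counterexample path to 4: a

Answer: INVARIANT VIOLATED at state 4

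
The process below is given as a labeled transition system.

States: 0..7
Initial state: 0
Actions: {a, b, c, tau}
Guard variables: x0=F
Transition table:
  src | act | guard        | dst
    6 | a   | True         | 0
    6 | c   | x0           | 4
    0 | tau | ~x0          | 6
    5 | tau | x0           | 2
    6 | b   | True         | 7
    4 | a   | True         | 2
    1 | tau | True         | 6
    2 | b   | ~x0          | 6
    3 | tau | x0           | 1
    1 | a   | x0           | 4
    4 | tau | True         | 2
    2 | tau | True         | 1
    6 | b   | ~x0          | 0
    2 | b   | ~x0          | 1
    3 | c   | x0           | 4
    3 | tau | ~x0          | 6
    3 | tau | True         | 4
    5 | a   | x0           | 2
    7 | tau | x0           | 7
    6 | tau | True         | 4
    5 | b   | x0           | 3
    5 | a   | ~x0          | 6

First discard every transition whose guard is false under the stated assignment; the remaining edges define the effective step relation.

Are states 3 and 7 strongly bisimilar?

Answer: NOT BISIMILAR

Trace:
Bisimulation quotient by refinement:
  P[0] = {{0,1,2,3,4,5,6,7}}
  P[1] = {{0,1,3},{2},{4},{5},{6},{7}}
  P[2] = {{0,1},{2},{3},{4},{5},{6},{7}}
stable after 3 split(s): 7 block(s)
class of 3: {3}; class of 7: {7}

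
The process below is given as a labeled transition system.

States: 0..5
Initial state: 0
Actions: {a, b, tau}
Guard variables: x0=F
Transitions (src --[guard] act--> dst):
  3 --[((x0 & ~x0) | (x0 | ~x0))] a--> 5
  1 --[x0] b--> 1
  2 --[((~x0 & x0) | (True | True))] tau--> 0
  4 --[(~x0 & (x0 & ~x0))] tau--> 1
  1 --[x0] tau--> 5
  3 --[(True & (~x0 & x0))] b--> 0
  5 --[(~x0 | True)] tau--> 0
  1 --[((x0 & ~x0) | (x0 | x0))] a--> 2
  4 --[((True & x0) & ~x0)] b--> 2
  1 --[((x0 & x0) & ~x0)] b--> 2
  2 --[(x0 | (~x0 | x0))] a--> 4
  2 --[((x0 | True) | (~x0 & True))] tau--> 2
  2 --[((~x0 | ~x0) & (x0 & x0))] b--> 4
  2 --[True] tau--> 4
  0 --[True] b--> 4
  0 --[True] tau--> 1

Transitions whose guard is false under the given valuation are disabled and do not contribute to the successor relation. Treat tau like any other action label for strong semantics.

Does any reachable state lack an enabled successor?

Answer: DEADLOCK at state 1

Working:
R = {0,1,4}
  0: b→4  tau→1  [2 out]
  1: ∅  [STUCK]
  4: ∅  [STUCK]
witness 1: tau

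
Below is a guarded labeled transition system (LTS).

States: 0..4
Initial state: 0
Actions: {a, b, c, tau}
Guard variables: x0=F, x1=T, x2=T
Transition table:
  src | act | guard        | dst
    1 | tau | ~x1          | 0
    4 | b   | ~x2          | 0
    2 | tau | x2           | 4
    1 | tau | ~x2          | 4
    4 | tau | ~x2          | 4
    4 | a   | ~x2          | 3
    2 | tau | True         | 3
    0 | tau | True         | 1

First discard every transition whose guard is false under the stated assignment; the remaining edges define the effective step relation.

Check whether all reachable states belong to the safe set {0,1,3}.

Safe = {0,1,3}
R = {0,1}
  0: ok
  1: ok

Answer: INVARIANT HOLDS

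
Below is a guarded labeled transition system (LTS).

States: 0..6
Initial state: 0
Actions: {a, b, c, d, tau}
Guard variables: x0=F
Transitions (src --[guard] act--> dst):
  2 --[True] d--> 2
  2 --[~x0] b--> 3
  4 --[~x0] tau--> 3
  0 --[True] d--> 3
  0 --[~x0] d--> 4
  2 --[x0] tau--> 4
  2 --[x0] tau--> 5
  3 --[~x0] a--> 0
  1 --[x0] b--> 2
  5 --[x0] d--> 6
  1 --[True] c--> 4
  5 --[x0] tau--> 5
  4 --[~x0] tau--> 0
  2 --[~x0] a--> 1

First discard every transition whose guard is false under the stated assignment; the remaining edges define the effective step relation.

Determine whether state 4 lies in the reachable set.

Answer: REACHABLE

Analysis:
After dropping false guards: 9 live edges.
Layer 0: {0}
Layer 1: {3,4}  total {0,3,4}
Reachable = {0,3,4}
Path to 4: d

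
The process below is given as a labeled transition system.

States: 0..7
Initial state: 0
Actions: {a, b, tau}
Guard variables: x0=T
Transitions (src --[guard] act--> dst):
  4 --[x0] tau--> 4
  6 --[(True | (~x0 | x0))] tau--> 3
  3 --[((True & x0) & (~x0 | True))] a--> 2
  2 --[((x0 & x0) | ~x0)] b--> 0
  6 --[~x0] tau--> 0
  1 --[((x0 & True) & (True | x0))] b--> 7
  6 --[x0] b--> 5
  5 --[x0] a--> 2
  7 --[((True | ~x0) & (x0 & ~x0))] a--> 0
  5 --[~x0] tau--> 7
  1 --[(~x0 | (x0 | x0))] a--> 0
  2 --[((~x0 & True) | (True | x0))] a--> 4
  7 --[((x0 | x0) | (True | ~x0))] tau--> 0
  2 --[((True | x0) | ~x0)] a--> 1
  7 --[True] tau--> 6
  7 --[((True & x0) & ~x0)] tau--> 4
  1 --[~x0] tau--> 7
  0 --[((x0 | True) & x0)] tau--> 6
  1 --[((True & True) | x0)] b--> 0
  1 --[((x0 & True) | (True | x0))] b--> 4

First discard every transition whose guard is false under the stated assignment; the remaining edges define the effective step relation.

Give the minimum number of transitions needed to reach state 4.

Breadth-first toward 4:
  Layer 0: {0}
  Layer 1: {6}
  Layer 2: {3,5}
  Layer 3: {2}
  Layer 4: {1,4}
depth(4)=4, e.g. tau·b·a·a

Answer: 4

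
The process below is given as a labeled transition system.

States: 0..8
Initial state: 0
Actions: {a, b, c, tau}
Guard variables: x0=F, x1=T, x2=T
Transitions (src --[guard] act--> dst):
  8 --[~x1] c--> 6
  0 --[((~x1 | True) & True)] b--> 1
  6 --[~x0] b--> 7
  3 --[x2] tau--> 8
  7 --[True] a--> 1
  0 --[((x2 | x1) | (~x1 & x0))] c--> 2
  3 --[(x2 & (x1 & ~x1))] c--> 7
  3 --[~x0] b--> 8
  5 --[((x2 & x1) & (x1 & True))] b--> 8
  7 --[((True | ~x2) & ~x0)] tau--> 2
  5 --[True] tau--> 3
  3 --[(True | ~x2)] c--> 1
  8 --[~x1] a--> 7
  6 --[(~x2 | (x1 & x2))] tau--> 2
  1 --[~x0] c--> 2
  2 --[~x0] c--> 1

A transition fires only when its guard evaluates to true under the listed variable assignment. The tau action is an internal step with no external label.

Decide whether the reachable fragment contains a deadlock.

Reach set: {0,1,2}
  0: b→1  c→2  [deg 2]
  1: c→2  [deg 1]
  2: c→1  [deg 1]

Answer: DEADLOCK-FREE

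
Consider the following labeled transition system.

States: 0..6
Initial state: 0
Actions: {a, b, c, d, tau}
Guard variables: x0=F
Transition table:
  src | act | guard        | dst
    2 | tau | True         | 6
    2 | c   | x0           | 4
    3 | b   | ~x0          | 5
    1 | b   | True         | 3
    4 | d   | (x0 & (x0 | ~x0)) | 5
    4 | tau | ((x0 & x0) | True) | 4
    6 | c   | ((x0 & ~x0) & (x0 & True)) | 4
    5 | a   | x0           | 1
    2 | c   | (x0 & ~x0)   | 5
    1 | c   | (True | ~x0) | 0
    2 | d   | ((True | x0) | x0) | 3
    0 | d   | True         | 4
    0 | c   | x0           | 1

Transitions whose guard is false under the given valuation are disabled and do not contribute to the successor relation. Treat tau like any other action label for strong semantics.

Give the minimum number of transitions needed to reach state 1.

Layered search for 1:
  depth 0: {0}
  depth 1: {4}
1 never appears.

Answer: UNREACHABLE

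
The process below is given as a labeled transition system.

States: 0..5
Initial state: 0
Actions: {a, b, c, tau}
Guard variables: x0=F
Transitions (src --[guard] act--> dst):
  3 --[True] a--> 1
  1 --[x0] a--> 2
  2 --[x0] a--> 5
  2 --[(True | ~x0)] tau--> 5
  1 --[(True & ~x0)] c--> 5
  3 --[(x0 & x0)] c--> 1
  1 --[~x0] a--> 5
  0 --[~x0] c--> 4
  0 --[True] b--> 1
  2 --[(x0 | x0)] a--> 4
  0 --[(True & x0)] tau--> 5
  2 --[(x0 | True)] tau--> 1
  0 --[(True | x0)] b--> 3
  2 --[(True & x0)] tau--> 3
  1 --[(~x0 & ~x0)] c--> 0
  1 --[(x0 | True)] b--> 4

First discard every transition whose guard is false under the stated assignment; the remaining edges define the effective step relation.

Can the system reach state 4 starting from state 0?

Answer: REACHABLE

Analysis:
Guard filter leaves 10 enabled edge(s).
depth 0: {0}
depth 1: {1,3,4}  total {0,1,3,4}
depth 2: {5}  total {0,1,3,4,5}
R = {0,1,3,4,5}
witness 4: c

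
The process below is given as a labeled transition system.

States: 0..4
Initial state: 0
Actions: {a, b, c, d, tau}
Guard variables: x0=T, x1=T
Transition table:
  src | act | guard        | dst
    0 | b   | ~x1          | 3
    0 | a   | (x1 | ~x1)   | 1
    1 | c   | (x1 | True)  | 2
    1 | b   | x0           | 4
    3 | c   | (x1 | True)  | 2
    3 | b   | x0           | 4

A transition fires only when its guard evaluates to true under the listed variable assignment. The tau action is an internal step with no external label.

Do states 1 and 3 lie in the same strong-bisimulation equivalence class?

Bisimulation quotient by refinement:
  π0 = {{0,1,2,3,4}}
  π1 = {{0},{1,3},{2,4}}
stable after 2 split(s): 3 block(s)
class of 1: {1,3}; class of 3: {1,3}

Answer: BISIMILAR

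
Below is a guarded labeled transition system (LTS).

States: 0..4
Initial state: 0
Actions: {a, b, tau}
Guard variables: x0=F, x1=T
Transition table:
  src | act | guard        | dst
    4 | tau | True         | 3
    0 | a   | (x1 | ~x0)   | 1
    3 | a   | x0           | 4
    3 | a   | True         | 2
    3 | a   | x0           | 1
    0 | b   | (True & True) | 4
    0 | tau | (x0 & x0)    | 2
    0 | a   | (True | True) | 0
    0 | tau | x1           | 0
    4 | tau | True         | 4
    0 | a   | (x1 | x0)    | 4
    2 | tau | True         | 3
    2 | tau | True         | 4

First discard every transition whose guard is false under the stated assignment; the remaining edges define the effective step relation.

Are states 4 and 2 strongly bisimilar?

Answer: BISIMILAR

Working:
Bisimulation quotient by refinement:
  P[0] = {{0,1,2,3,4}}
  P[1] = {{0},{1},{2,4},{3}}
Fixed point at round 2; 4 class(es).
[4]={2,4}  [2]={2,4}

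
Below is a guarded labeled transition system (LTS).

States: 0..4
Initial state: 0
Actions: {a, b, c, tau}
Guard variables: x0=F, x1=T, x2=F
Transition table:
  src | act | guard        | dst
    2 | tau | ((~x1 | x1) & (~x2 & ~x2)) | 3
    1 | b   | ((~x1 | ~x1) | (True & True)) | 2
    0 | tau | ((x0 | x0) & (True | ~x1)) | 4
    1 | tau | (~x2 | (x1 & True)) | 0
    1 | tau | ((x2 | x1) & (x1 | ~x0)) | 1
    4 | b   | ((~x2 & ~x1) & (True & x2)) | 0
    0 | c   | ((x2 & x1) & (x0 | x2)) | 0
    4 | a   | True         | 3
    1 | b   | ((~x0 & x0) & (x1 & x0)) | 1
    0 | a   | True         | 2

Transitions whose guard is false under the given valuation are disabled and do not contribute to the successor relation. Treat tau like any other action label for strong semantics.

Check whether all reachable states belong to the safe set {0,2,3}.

Inv-set: {0,2,3}
R = {0,2,3}
  0: safe
  2: safe
  3: safe

Answer: INVARIANT HOLDS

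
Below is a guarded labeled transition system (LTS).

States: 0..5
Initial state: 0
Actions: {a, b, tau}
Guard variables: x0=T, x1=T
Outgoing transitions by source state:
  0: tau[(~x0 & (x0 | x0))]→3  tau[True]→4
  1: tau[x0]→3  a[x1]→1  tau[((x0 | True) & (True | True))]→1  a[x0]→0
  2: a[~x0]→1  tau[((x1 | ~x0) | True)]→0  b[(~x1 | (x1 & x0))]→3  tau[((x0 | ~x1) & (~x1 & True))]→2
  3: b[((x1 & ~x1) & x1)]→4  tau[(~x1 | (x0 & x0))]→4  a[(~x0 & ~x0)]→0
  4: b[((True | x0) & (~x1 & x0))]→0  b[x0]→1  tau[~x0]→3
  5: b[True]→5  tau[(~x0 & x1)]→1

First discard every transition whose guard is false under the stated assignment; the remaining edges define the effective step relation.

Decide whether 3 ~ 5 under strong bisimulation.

Answer: NOT BISIMILAR

Trace:
Refine partition for ~:
  round 0: {{0,1,2,3,4,5}}
  round 1: {{0,3},{1},{2},{4,5}}
  round 2: {{0,3},{1},{2},{4},{5}}
5 equivalence class(es) (converged in 3)
class of 3: {0,3}; class of 5: {5}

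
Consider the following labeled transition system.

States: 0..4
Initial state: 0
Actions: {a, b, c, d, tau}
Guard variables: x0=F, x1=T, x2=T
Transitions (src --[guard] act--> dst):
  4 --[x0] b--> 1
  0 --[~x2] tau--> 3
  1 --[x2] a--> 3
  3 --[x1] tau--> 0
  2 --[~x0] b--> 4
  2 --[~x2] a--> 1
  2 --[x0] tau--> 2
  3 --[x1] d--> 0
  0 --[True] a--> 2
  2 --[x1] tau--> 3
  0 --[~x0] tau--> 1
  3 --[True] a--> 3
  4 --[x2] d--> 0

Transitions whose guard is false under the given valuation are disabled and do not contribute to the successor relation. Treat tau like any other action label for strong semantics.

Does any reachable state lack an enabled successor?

Answer: DEADLOCK-FREE

Trace:
R = {0,1,2,3,4}
  0: a→2  tau→1  [2 exit(s)]
  1: a→3  [1 exit(s)]
  2: b→4  tau→3  [2 exit(s)]
  3: a→3  d→0  tau→0  [3 exit(s)]
  4: d→0  [1 exit(s)]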